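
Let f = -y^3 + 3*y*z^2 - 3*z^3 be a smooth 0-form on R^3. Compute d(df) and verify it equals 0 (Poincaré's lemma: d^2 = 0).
d(df) = 0

Step 1: df = sum_i (∂f/∂x_i) dx_i = (0) dx + (-3*y^2 + 3*z^2) dy + (3*z*(2*y - 3*z)) dz.
Step 2: Apply d again. Using the 1-form formula, the coefficient of dx ∧ dy in d(df) is ∂^2 f/∂x ∂y - ∂^2 f/∂y ∂x = (0) - (0) = 0 (equality of mixed partials for smooth f).
Similarly for dx ∧ dz and dy ∧ dz — all coefficients vanish. So d(df) = 0.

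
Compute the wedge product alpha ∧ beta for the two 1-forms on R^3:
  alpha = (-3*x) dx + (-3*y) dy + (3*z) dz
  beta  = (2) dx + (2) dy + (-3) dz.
alpha ∧ beta = (-6*x + 6*y) dx ∧ dy + (9*x - 6*z) dx ∧ dz + (9*y - 6*z) dy ∧ dz

Distribute the wedge, using dx_i ∧ dx_j = -dx_j ∧ dx_i and dx_i ∧ dx_i = 0. For each pair (i, j) with i < j, the coefficient of dx_i ∧ dx_j in alpha ∧ beta is (alpha_i * beta_j - alpha_j * beta_i). Collecting: alpha ∧ beta = (-6*x + 6*y) dx ∧ dy + (9*x - 6*z) dx ∧ dz + (9*y - 6*z) dy ∧ dz.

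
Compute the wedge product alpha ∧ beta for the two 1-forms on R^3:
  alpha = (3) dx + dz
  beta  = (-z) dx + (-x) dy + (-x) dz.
alpha ∧ beta = (-3*x) dx ∧ dy + (-3*x + z) dx ∧ dz + (x) dy ∧ dz

Distribute the wedge, using dx_i ∧ dx_j = -dx_j ∧ dx_i and dx_i ∧ dx_i = 0. For each pair (i, j) with i < j, the coefficient of dx_i ∧ dx_j in alpha ∧ beta is (alpha_i * beta_j - alpha_j * beta_i). Collecting: alpha ∧ beta = (-3*x) dx ∧ dy + (-3*x + z) dx ∧ dz + (x) dy ∧ dz.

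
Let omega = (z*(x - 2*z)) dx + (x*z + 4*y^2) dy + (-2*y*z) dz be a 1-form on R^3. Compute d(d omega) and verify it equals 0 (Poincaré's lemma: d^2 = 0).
d(d omega) = 0

Step 1: d omega = sum_{i<j} (∂f_j/∂x_i - ∂f_i/∂x_j) dx_i ∧ dx_j:
  coeff of dx ∧ dy: z
  coeff of dx ∧ dz: -x + 4*z
  coeff of dy ∧ dz: -x - 2*z
Step 2: Apply d again to each 2-form coefficient. The only possible 3-form in R^3 is dx ∧ dy ∧ dz, with coefficient
  ∂(coeff of dy∧dz)/∂x - ∂(coeff of dx∧dz)/∂y + ∂(coeff of dx∧dy)/∂z
  = ∂/∂x (-x - 2*z) - ∂/∂y (-x + 4*z) + ∂/∂z (z).
Each of these terms simplifies to sums of mixed partials that cancel in pairs. The result is 0 (by equality of mixed partials for smooth functions — Schwarz / Clairaut).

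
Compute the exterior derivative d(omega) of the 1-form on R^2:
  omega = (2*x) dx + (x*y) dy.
d(omega) = (y) dx ∧ dy

For a 1-form omega = sum_i f_i dx_i, the exterior derivative is
  d(omega) = sum_{i < j} (∂f_j/∂x_i - ∂f_i/∂x_j) dx_i ∧ dx_j.
  coefficient of dx ∧ dy: ∂f_2/∂x - ∂f_1/∂y = ∂(x*y)/∂x - ∂(2*x)/∂y = y
Assembling: d(omega) = (y) dx ∧ dy.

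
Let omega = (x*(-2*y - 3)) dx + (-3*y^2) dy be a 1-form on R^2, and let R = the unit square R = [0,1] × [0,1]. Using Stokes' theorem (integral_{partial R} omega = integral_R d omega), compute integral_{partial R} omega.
integral_(partial R) omega = 1

Stokes: integral_partial_R omega = integral_R d omega with d omega = (∂Q/∂x - ∂P/∂y) dx ∧ dy.
  ∂Q/∂x = 0
  ∂P/∂y = -2*x
  integrand = ∂Q/∂x - ∂P/∂y = 2*x.
Integrating over R: integral_0^1 integral_0^1 (2*x) dx dy = 1.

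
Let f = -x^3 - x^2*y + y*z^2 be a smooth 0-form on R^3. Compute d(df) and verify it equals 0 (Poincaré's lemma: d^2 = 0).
d(df) = 0

Step 1: df = sum_i (∂f/∂x_i) dx_i = (x*(-3*x - 2*y)) dx + (-x^2 + z^2) dy + (2*y*z) dz.
Step 2: Apply d again. Using the 1-form formula, the coefficient of dx ∧ dy in d(df) is ∂^2 f/∂x ∂y - ∂^2 f/∂y ∂x = (-2*x) - (-2*x) = 0 (equality of mixed partials for smooth f).
Similarly for dx ∧ dz and dy ∧ dz — all coefficients vanish. So d(df) = 0.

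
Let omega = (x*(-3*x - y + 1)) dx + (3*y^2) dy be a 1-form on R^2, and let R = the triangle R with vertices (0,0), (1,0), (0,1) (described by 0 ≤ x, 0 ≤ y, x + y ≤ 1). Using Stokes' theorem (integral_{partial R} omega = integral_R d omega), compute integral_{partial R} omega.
integral_(partial R) omega = 1/6

Stokes: integral_partial_R omega = integral_R d omega with d omega = (∂Q/∂x - ∂P/∂y) dx ∧ dy.
  ∂Q/∂x = 0
  ∂P/∂y = -x
  integrand = ∂Q/∂x - ∂P/∂y = x.
Integrating over R: integral_0^1 integral_0^{1-x} (x) dy dx = 1/6.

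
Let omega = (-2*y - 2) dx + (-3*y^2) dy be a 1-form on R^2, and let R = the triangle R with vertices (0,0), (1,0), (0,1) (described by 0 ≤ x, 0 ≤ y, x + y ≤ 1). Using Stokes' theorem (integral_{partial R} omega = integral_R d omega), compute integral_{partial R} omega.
integral_(partial R) omega = 1

Stokes: integral_partial_R omega = integral_R d omega with d omega = (∂Q/∂x - ∂P/∂y) dx ∧ dy.
  ∂Q/∂x = 0
  ∂P/∂y = -2
  integrand = ∂Q/∂x - ∂P/∂y = 2.
Integrating over R: integral_0^1 integral_0^{1-x} (2) dy dx = 1.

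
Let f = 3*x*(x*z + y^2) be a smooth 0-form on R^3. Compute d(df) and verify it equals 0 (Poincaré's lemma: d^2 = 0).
d(df) = 0

Step 1: df = sum_i (∂f/∂x_i) dx_i = (6*x*z + 3*y^2) dx + (6*x*y) dy + (3*x^2) dz.
Step 2: Apply d again. Using the 1-form formula, the coefficient of dx ∧ dy in d(df) is ∂^2 f/∂x ∂y - ∂^2 f/∂y ∂x = (6*y) - (6*y) = 0 (equality of mixed partials for smooth f).
Similarly for dx ∧ dz and dy ∧ dz — all coefficients vanish. So d(df) = 0.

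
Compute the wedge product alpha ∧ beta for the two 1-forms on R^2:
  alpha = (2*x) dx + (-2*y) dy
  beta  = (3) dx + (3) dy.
alpha ∧ beta = (6*x + 6*y) dx ∧ dy

Distribute the wedge, using dx_i ∧ dx_j = -dx_j ∧ dx_i and dx_i ∧ dx_i = 0. For each pair (i, j) with i < j, the coefficient of dx_i ∧ dx_j in alpha ∧ beta is (alpha_i * beta_j - alpha_j * beta_i). Collecting: alpha ∧ beta = (6*x + 6*y) dx ∧ dy.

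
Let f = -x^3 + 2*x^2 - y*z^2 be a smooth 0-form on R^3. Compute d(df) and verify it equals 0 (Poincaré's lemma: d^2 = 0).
d(df) = 0

Step 1: df = sum_i (∂f/∂x_i) dx_i = (x*(4 - 3*x)) dx + (-z^2) dy + (-2*y*z) dz.
Step 2: Apply d again. Using the 1-form formula, the coefficient of dx ∧ dy in d(df) is ∂^2 f/∂x ∂y - ∂^2 f/∂y ∂x = (0) - (0) = 0 (equality of mixed partials for smooth f).
Similarly for dx ∧ dz and dy ∧ dz — all coefficients vanish. So d(df) = 0.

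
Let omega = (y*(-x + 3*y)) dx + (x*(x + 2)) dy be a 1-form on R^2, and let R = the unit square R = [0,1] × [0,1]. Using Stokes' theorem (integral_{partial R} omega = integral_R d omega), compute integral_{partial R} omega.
integral_(partial R) omega = 1/2

Stokes: integral_partial_R omega = integral_R d omega with d omega = (∂Q/∂x - ∂P/∂y) dx ∧ dy.
  ∂Q/∂x = 2*x + 2
  ∂P/∂y = -x + 6*y
  integrand = ∂Q/∂x - ∂P/∂y = 3*x - 6*y + 2.
Integrating over R: integral_0^1 integral_0^1 (3*x - 6*y + 2) dx dy = 1/2.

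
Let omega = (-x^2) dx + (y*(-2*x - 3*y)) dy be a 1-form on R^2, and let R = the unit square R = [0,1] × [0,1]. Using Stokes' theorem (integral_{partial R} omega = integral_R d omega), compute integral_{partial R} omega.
integral_(partial R) omega = -1

Stokes: integral_partial_R omega = integral_R d omega with d omega = (∂Q/∂x - ∂P/∂y) dx ∧ dy.
  ∂Q/∂x = -2*y
  ∂P/∂y = 0
  integrand = ∂Q/∂x - ∂P/∂y = -2*y.
Integrating over R: integral_0^1 integral_0^1 (-2*y) dx dy = -1.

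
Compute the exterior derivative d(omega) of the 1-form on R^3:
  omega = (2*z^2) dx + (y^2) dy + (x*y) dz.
d(omega) = (y - 4*z) dx ∧ dz + (x) dy ∧ dz

For a 1-form omega = sum_i f_i dx_i, the exterior derivative is
  d(omega) = sum_{i < j} (∂f_j/∂x_i - ∂f_i/∂x_j) dx_i ∧ dx_j.
  coefficient of dx ∧ dz: ∂f_3/∂x - ∂f_1/∂z = ∂(x*y)/∂x - ∂(2*z^2)/∂z = y - 4*z
  coefficient of dy ∧ dz: ∂f_3/∂y - ∂f_2/∂z = ∂(x*y)/∂y - ∂(y^2)/∂z = x
Assembling: d(omega) = (y - 4*z) dx ∧ dz + (x) dy ∧ dz.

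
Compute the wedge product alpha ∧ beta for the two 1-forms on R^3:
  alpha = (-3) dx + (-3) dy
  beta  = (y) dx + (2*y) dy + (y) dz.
alpha ∧ beta = (-3*y) dx ∧ dy + (-3*y) dx ∧ dz + (-3*y) dy ∧ dz

Distribute the wedge, using dx_i ∧ dx_j = -dx_j ∧ dx_i and dx_i ∧ dx_i = 0. For each pair (i, j) with i < j, the coefficient of dx_i ∧ dx_j in alpha ∧ beta is (alpha_i * beta_j - alpha_j * beta_i). Collecting: alpha ∧ beta = (-3*y) dx ∧ dy + (-3*y) dx ∧ dz + (-3*y) dy ∧ dz.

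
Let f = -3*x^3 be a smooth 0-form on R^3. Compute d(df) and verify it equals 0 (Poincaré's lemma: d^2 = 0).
d(df) = 0

Step 1: df = sum_i (∂f/∂x_i) dx_i = (-9*x^2) dx + (0) dy + (0) dz.
Step 2: Apply d again. Using the 1-form formula, the coefficient of dx ∧ dy in d(df) is ∂^2 f/∂x ∂y - ∂^2 f/∂y ∂x = (0) - (0) = 0 (equality of mixed partials for smooth f).
Similarly for dx ∧ dz and dy ∧ dz — all coefficients vanish. So d(df) = 0.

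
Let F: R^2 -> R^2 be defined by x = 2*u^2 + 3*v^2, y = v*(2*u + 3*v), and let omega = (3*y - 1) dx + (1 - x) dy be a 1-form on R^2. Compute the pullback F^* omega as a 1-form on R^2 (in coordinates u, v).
F^* omega = (20*u^2*v + 36*u*v^2 - 4*u - 6*v^3 + 2*v) du + (-4*u^3 - 12*u^2*v + 30*u*v^2 + 2*u + 36*v^3) dv

Using F^*(f dg) = (f ∘ F) d(g ∘ F), substitute each coordinate x_i by F_i(u, v) in f_i, and replace dx_i by d F_i = (∂F_i/∂u) du + (∂F_i/∂v) dv.
  For the x component: f_1(F) = 6*u*v + 9*v^2 - 1; d F_1 = (4*u) du + (6*v) dv
  For the y component: f_2(F) = -2*u^2 - 3*v^2 + 1; d F_2 = (2*v) du + (2*u + 6*v) dv
Combining and collecting du, dv coefficients:
  coeff of du: 20*u^2*v + 36*u*v^2 - 4*u - 6*v^3 + 2*v
  coeff of dv: -4*u^3 - 12*u^2*v + 30*u*v^2 + 2*u + 36*v^3
F^* omega = (20*u^2*v + 36*u*v^2 - 4*u - 6*v^3 + 2*v) du + (-4*u^3 - 12*u^2*v + 30*u*v^2 + 2*u + 36*v^3) dv.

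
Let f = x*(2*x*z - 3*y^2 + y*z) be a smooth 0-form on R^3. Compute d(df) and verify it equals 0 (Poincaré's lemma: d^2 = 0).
d(df) = 0

Step 1: df = sum_i (∂f/∂x_i) dx_i = (4*x*z - 3*y^2 + y*z) dx + (x*(-6*y + z)) dy + (x*(2*x + y)) dz.
Step 2: Apply d again. Using the 1-form formula, the coefficient of dx ∧ dy in d(df) is ∂^2 f/∂x ∂y - ∂^2 f/∂y ∂x = (-6*y + z) - (-6*y + z) = 0 (equality of mixed partials for smooth f).
Similarly for dx ∧ dz and dy ∧ dz — all coefficients vanish. So d(df) = 0.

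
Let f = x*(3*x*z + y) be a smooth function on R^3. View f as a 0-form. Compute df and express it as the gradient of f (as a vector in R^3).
df = (6*x*z + y) dx + (x) dy + (3*x^2) dz; grad f = (6*x*z + y, x, 3*x^2)

For a 0-form f, d f = (∂f/∂x) dx + (∂f/∂y) dy + (∂f/∂z) dz. The components of the vector representation are exactly the entries of grad f in Cartesian coordinates:
  ∂f/∂x = 6*x*z + y
  ∂f/∂y = x
  ∂f/∂z = 3*x^2.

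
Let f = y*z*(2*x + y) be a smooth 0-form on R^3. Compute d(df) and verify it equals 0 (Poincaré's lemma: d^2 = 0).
d(df) = 0

Step 1: df = sum_i (∂f/∂x_i) dx_i = (2*y*z) dx + (2*z*(x + y)) dy + (y*(2*x + y)) dz.
Step 2: Apply d again. Using the 1-form formula, the coefficient of dx ∧ dy in d(df) is ∂^2 f/∂x ∂y - ∂^2 f/∂y ∂x = (2*z) - (2*z) = 0 (equality of mixed partials for smooth f).
Similarly for dx ∧ dz and dy ∧ dz — all coefficients vanish. So d(df) = 0.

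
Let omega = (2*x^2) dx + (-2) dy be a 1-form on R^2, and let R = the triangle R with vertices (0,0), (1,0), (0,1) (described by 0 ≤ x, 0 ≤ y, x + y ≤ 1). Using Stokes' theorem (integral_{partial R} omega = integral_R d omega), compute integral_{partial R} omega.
integral_(partial R) omega = 0

Stokes: integral_partial_R omega = integral_R d omega with d omega = (∂Q/∂x - ∂P/∂y) dx ∧ dy.
  ∂Q/∂x = 0
  ∂P/∂y = 0
  integrand = ∂Q/∂x - ∂P/∂y = 0.
Integrating over R: integral_0^1 integral_0^{1-x} (0) dy dx = 0.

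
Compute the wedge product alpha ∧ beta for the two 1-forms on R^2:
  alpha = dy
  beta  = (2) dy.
alpha ∧ beta = 0

Distribute the wedge, using dx_i ∧ dx_j = -dx_j ∧ dx_i and dx_i ∧ dx_i = 0. For each pair (i, j) with i < j, the coefficient of dx_i ∧ dx_j in alpha ∧ beta is (alpha_i * beta_j - alpha_j * beta_i). Collecting: alpha ∧ beta = 0.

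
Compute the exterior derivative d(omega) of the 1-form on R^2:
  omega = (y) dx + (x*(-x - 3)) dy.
d(omega) = (-2*x - 4) dx ∧ dy

For a 1-form omega = sum_i f_i dx_i, the exterior derivative is
  d(omega) = sum_{i < j} (∂f_j/∂x_i - ∂f_i/∂x_j) dx_i ∧ dx_j.
  coefficient of dx ∧ dy: ∂f_2/∂x - ∂f_1/∂y = ∂(x*(-x - 3))/∂x - ∂(y)/∂y = -2*x - 4
Assembling: d(omega) = (-2*x - 4) dx ∧ dy.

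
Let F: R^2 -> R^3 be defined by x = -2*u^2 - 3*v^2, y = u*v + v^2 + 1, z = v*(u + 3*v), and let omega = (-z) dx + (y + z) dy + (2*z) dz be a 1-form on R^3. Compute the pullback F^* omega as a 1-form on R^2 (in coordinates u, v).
F^* omega = (v*(4*u^2 + 16*u*v + 10*v^2 + 1)) du + (4*u^2*v + 32*u*v^2 + u + 62*v^3 + 2*v) dv

Using F^*(f dg) = (f ∘ F) d(g ∘ F), substitute each coordinate x_i by F_i(u, v) in f_i, and replace dx_i by d F_i = (∂F_i/∂u) du + (∂F_i/∂v) dv.
  For the x component: f_1(F) = v*(-u - 3*v); d F_1 = (-4*u) du + (-6*v) dv
  For the y component: f_2(F) = 2*u*v + 4*v^2 + 1; d F_2 = (v) du + (u + 2*v) dv
  For the z component: f_3(F) = 2*v*(u + 3*v); d F_3 = (v) du + (u + 6*v) dv
Combining and collecting du, dv coefficients:
  coeff of du: v*(4*u^2 + 16*u*v + 10*v^2 + 1)
  coeff of dv: 4*u^2*v + 32*u*v^2 + u + 62*v^3 + 2*v
F^* omega = (v*(4*u^2 + 16*u*v + 10*v^2 + 1)) du + (4*u^2*v + 32*u*v^2 + u + 62*v^3 + 2*v) dv.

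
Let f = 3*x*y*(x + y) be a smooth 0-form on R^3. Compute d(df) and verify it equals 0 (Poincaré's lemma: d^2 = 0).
d(df) = 0

Step 1: df = sum_i (∂f/∂x_i) dx_i = (3*y*(2*x + y)) dx + (3*x*(x + 2*y)) dy + (0) dz.
Step 2: Apply d again. Using the 1-form formula, the coefficient of dx ∧ dy in d(df) is ∂^2 f/∂x ∂y - ∂^2 f/∂y ∂x = (6*x + 6*y) - (6*x + 6*y) = 0 (equality of mixed partials for smooth f).
Similarly for dx ∧ dz and dy ∧ dz — all coefficients vanish. So d(df) = 0.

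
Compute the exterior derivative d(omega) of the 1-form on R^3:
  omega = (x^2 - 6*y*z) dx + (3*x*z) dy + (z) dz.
d(omega) = (9*z) dx ∧ dy + (6*y) dx ∧ dz + (-3*x) dy ∧ dz

For a 1-form omega = sum_i f_i dx_i, the exterior derivative is
  d(omega) = sum_{i < j} (∂f_j/∂x_i - ∂f_i/∂x_j) dx_i ∧ dx_j.
  coefficient of dx ∧ dy: ∂f_2/∂x - ∂f_1/∂y = ∂(3*x*z)/∂x - ∂(x^2 - 6*y*z)/∂y = 9*z
  coefficient of dx ∧ dz: ∂f_3/∂x - ∂f_1/∂z = ∂(z)/∂x - ∂(x^2 - 6*y*z)/∂z = 6*y
  coefficient of dy ∧ dz: ∂f_3/∂y - ∂f_2/∂z = ∂(z)/∂y - ∂(3*x*z)/∂z = -3*x
Assembling: d(omega) = (9*z) dx ∧ dy + (6*y) dx ∧ dz + (-3*x) dy ∧ dz.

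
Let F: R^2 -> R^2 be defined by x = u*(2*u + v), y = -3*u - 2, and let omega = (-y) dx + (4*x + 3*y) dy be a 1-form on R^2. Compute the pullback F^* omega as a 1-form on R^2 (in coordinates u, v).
F^* omega = (-12*u^2 - 9*u*v + 35*u + 2*v + 18) du + (u*(3*u + 2)) dv

Using F^*(f dg) = (f ∘ F) d(g ∘ F), substitute each coordinate x_i by F_i(u, v) in f_i, and replace dx_i by d F_i = (∂F_i/∂u) du + (∂F_i/∂v) dv.
  For the x component: f_1(F) = 3*u + 2; d F_1 = (4*u + v) du + (u) dv
  For the y component: f_2(F) = 8*u^2 + 4*u*v - 9*u - 6; d F_2 = (-3) du + (0) dv
Combining and collecting du, dv coefficients:
  coeff of du: -12*u^2 - 9*u*v + 35*u + 2*v + 18
  coeff of dv: u*(3*u + 2)
F^* omega = (-12*u^2 - 9*u*v + 35*u + 2*v + 18) du + (u*(3*u + 2)) dv.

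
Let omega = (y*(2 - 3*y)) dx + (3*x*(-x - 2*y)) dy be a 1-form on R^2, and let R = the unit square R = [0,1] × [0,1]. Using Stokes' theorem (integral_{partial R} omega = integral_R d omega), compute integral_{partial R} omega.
integral_(partial R) omega = -5

Stokes: integral_partial_R omega = integral_R d omega with d omega = (∂Q/∂x - ∂P/∂y) dx ∧ dy.
  ∂Q/∂x = -6*x - 6*y
  ∂P/∂y = 2 - 6*y
  integrand = ∂Q/∂x - ∂P/∂y = -6*x - 2.
Integrating over R: integral_0^1 integral_0^1 (-6*x - 2) dx dy = -5.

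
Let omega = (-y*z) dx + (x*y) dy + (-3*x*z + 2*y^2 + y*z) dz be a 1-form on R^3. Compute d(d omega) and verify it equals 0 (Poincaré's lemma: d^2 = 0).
d(d omega) = 0

Step 1: d omega = sum_{i<j} (∂f_j/∂x_i - ∂f_i/∂x_j) dx_i ∧ dx_j:
  coeff of dx ∧ dy: y + z
  coeff of dx ∧ dz: y - 3*z
  coeff of dy ∧ dz: 4*y + z
Step 2: Apply d again to each 2-form coefficient. The only possible 3-form in R^3 is dx ∧ dy ∧ dz, with coefficient
  ∂(coeff of dy∧dz)/∂x - ∂(coeff of dx∧dz)/∂y + ∂(coeff of dx∧dy)/∂z
  = ∂/∂x (4*y + z) - ∂/∂y (y - 3*z) + ∂/∂z (y + z).
Each of these terms simplifies to sums of mixed partials that cancel in pairs. The result is 0 (by equality of mixed partials for smooth functions — Schwarz / Clairaut).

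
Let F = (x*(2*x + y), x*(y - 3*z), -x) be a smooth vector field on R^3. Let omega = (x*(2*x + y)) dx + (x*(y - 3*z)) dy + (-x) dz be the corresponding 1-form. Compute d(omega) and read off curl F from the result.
d(omega) = (3*x) dy ∧ dz + (1) dz ∧ dx + (-x + y - 3*z) dx ∧ dy; curl F = (3*x, 1, -x + y - 3*z)

d omega = sum_{i<j} (∂f_j/∂x_i - ∂f_i/∂x_j) dx_i ∧ dx_j. Under the identification (dy ∧ dz, dz ∧ dx, dx ∧ dy) ↔ (e_x, e_y, e_z), the coefficients are exactly the components of curl F. Compute:
  ∂R/∂y - ∂Q/∂z = (0) - (-3*x) = 3*x
  ∂P/∂z - ∂R/∂x = (0) - (-1) = 1
  ∂Q/∂x - ∂P/∂y = (y - 3*z) - (x) = -x + y - 3*z.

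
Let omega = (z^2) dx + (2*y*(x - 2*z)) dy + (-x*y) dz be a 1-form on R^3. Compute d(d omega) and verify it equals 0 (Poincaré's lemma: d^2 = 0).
d(d omega) = 0

Step 1: d omega = sum_{i<j} (∂f_j/∂x_i - ∂f_i/∂x_j) dx_i ∧ dx_j:
  coeff of dx ∧ dy: 2*y
  coeff of dx ∧ dz: -y - 2*z
  coeff of dy ∧ dz: -x + 4*y
Step 2: Apply d again to each 2-form coefficient. The only possible 3-form in R^3 is dx ∧ dy ∧ dz, with coefficient
  ∂(coeff of dy∧dz)/∂x - ∂(coeff of dx∧dz)/∂y + ∂(coeff of dx∧dy)/∂z
  = ∂/∂x (-x + 4*y) - ∂/∂y (-y - 2*z) + ∂/∂z (2*y).
Each of these terms simplifies to sums of mixed partials that cancel in pairs. The result is 0 (by equality of mixed partials for smooth functions — Schwarz / Clairaut).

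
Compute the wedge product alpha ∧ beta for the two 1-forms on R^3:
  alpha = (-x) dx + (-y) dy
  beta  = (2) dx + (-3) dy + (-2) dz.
alpha ∧ beta = (3*x + 2*y) dx ∧ dy + (2*x) dx ∧ dz + (2*y) dy ∧ dz

Distribute the wedge, using dx_i ∧ dx_j = -dx_j ∧ dx_i and dx_i ∧ dx_i = 0. For each pair (i, j) with i < j, the coefficient of dx_i ∧ dx_j in alpha ∧ beta is (alpha_i * beta_j - alpha_j * beta_i). Collecting: alpha ∧ beta = (3*x + 2*y) dx ∧ dy + (2*x) dx ∧ dz + (2*y) dy ∧ dz.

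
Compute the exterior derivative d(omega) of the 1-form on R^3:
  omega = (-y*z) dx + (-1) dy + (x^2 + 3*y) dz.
d(omega) = (z) dx ∧ dy + (2*x + y) dx ∧ dz + (3) dy ∧ dz

For a 1-form omega = sum_i f_i dx_i, the exterior derivative is
  d(omega) = sum_{i < j} (∂f_j/∂x_i - ∂f_i/∂x_j) dx_i ∧ dx_j.
  coefficient of dx ∧ dy: ∂f_2/∂x - ∂f_1/∂y = ∂(-1)/∂x - ∂(-y*z)/∂y = z
  coefficient of dx ∧ dz: ∂f_3/∂x - ∂f_1/∂z = ∂(x^2 + 3*y)/∂x - ∂(-y*z)/∂z = 2*x + y
  coefficient of dy ∧ dz: ∂f_3/∂y - ∂f_2/∂z = ∂(x^2 + 3*y)/∂y - ∂(-1)/∂z = 3
Assembling: d(omega) = (z) dx ∧ dy + (2*x + y) dx ∧ dz + (3) dy ∧ dz.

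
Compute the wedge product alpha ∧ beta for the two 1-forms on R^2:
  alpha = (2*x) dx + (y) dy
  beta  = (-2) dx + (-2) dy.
alpha ∧ beta = (-4*x + 2*y) dx ∧ dy

Distribute the wedge, using dx_i ∧ dx_j = -dx_j ∧ dx_i and dx_i ∧ dx_i = 0. For each pair (i, j) with i < j, the coefficient of dx_i ∧ dx_j in alpha ∧ beta is (alpha_i * beta_j - alpha_j * beta_i). Collecting: alpha ∧ beta = (-4*x + 2*y) dx ∧ dy.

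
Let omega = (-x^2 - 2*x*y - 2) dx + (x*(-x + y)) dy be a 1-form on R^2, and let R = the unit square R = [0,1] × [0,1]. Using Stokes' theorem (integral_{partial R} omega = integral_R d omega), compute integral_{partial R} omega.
integral_(partial R) omega = 1/2

Stokes: integral_partial_R omega = integral_R d omega with d omega = (∂Q/∂x - ∂P/∂y) dx ∧ dy.
  ∂Q/∂x = -2*x + y
  ∂P/∂y = -2*x
  integrand = ∂Q/∂x - ∂P/∂y = y.
Integrating over R: integral_0^1 integral_0^1 (y) dx dy = 1/2.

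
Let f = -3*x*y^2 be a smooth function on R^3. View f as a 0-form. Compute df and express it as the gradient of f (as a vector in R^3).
df = (-3*y^2) dx + (-6*x*y) dy + (0) dz; grad f = (-3*y^2, -6*x*y, 0)

For a 0-form f, d f = (∂f/∂x) dx + (∂f/∂y) dy + (∂f/∂z) dz. The components of the vector representation are exactly the entries of grad f in Cartesian coordinates:
  ∂f/∂x = -3*y^2
  ∂f/∂y = -6*x*y
  ∂f/∂z = 0.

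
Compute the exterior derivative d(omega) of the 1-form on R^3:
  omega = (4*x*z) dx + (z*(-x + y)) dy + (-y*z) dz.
d(omega) = (-z) dx ∧ dy + (-4*x) dx ∧ dz + (x - y - z) dy ∧ dz

For a 1-form omega = sum_i f_i dx_i, the exterior derivative is
  d(omega) = sum_{i < j} (∂f_j/∂x_i - ∂f_i/∂x_j) dx_i ∧ dx_j.
  coefficient of dx ∧ dy: ∂f_2/∂x - ∂f_1/∂y = ∂(z*(-x + y))/∂x - ∂(4*x*z)/∂y = -z
  coefficient of dx ∧ dz: ∂f_3/∂x - ∂f_1/∂z = ∂(-y*z)/∂x - ∂(4*x*z)/∂z = -4*x
  coefficient of dy ∧ dz: ∂f_3/∂y - ∂f_2/∂z = ∂(-y*z)/∂y - ∂(z*(-x + y))/∂z = x - y - z
Assembling: d(omega) = (-z) dx ∧ dy + (-4*x) dx ∧ dz + (x - y - z) dy ∧ dz.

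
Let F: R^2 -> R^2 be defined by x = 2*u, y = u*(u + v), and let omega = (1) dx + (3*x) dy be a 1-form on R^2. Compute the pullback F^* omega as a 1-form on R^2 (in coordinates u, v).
F^* omega = (12*u^2 + 6*u*v + 2) du + (6*u^2) dv

Using F^*(f dg) = (f ∘ F) d(g ∘ F), substitute each coordinate x_i by F_i(u, v) in f_i, and replace dx_i by d F_i = (∂F_i/∂u) du + (∂F_i/∂v) dv.
  For the x component: f_1(F) = 1; d F_1 = (2) du + (0) dv
  For the y component: f_2(F) = 6*u; d F_2 = (2*u + v) du + (u) dv
Combining and collecting du, dv coefficients:
  coeff of du: 12*u^2 + 6*u*v + 2
  coeff of dv: 6*u^2
F^* omega = (12*u^2 + 6*u*v + 2) du + (6*u^2) dv.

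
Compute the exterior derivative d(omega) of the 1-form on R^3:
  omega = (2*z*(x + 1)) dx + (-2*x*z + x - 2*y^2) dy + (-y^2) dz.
d(omega) = (1 - 2*z) dx ∧ dy + (-2*x - 2) dx ∧ dz + (2*x - 2*y) dy ∧ dz

For a 1-form omega = sum_i f_i dx_i, the exterior derivative is
  d(omega) = sum_{i < j} (∂f_j/∂x_i - ∂f_i/∂x_j) dx_i ∧ dx_j.
  coefficient of dx ∧ dy: ∂f_2/∂x - ∂f_1/∂y = ∂(-2*x*z + x - 2*y^2)/∂x - ∂(2*z*(x + 1))/∂y = 1 - 2*z
  coefficient of dx ∧ dz: ∂f_3/∂x - ∂f_1/∂z = ∂(-y^2)/∂x - ∂(2*z*(x + 1))/∂z = -2*x - 2
  coefficient of dy ∧ dz: ∂f_3/∂y - ∂f_2/∂z = ∂(-y^2)/∂y - ∂(-2*x*z + x - 2*y^2)/∂z = 2*x - 2*y
Assembling: d(omega) = (1 - 2*z) dx ∧ dy + (-2*x - 2) dx ∧ dz + (2*x - 2*y) dy ∧ dz.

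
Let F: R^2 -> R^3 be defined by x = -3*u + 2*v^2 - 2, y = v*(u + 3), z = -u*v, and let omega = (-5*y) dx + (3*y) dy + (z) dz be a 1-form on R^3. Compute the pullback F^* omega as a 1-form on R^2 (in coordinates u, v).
F^* omega = (v*(4*u*v + 15*u + 9*v + 45)) du + (v*(4*u^2 - 20*u*v + 18*u - 60*v + 27)) dv

Using F^*(f dg) = (f ∘ F) d(g ∘ F), substitute each coordinate x_i by F_i(u, v) in f_i, and replace dx_i by d F_i = (∂F_i/∂u) du + (∂F_i/∂v) dv.
  For the x component: f_1(F) = 5*v*(-u - 3); d F_1 = (-3) du + (4*v) dv
  For the y component: f_2(F) = 3*v*(u + 3); d F_2 = (v) du + (u + 3) dv
  For the z component: f_3(F) = -u*v; d F_3 = (-v) du + (-u) dv
Combining and collecting du, dv coefficients:
  coeff of du: v*(4*u*v + 15*u + 9*v + 45)
  coeff of dv: v*(4*u^2 - 20*u*v + 18*u - 60*v + 27)
F^* omega = (v*(4*u*v + 15*u + 9*v + 45)) du + (v*(4*u^2 - 20*u*v + 18*u - 60*v + 27)) dv.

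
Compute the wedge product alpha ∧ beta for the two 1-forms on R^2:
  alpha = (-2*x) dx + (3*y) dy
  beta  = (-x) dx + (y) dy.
alpha ∧ beta = (x*y) dx ∧ dy

Distribute the wedge, using dx_i ∧ dx_j = -dx_j ∧ dx_i and dx_i ∧ dx_i = 0. For each pair (i, j) with i < j, the coefficient of dx_i ∧ dx_j in alpha ∧ beta is (alpha_i * beta_j - alpha_j * beta_i). Collecting: alpha ∧ beta = (x*y) dx ∧ dy.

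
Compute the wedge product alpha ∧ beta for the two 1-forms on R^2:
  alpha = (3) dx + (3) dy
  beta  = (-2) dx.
alpha ∧ beta = (6) dx ∧ dy

Distribute the wedge, using dx_i ∧ dx_j = -dx_j ∧ dx_i and dx_i ∧ dx_i = 0. For each pair (i, j) with i < j, the coefficient of dx_i ∧ dx_j in alpha ∧ beta is (alpha_i * beta_j - alpha_j * beta_i). Collecting: alpha ∧ beta = (6) dx ∧ dy.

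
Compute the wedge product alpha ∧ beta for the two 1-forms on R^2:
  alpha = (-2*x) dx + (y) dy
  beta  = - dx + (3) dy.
alpha ∧ beta = (-6*x + y) dx ∧ dy

Distribute the wedge, using dx_i ∧ dx_j = -dx_j ∧ dx_i and dx_i ∧ dx_i = 0. For each pair (i, j) with i < j, the coefficient of dx_i ∧ dx_j in alpha ∧ beta is (alpha_i * beta_j - alpha_j * beta_i). Collecting: alpha ∧ beta = (-6*x + y) dx ∧ dy.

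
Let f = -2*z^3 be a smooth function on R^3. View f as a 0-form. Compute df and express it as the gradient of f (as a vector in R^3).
df = (0) dx + (0) dy + (-6*z^2) dz; grad f = (0, 0, -6*z^2)

For a 0-form f, d f = (∂f/∂x) dx + (∂f/∂y) dy + (∂f/∂z) dz. The components of the vector representation are exactly the entries of grad f in Cartesian coordinates:
  ∂f/∂x = 0
  ∂f/∂y = 0
  ∂f/∂z = -6*z^2.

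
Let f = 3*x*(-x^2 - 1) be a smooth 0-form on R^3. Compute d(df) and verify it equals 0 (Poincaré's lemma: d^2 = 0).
d(df) = 0

Step 1: df = sum_i (∂f/∂x_i) dx_i = (-9*x^2 - 3) dx + (0) dy + (0) dz.
Step 2: Apply d again. Using the 1-form formula, the coefficient of dx ∧ dy in d(df) is ∂^2 f/∂x ∂y - ∂^2 f/∂y ∂x = (0) - (0) = 0 (equality of mixed partials for smooth f).
Similarly for dx ∧ dz and dy ∧ dz — all coefficients vanish. So d(df) = 0.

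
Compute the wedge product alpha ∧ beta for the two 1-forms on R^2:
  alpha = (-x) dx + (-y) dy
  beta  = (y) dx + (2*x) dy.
alpha ∧ beta = (-2*x^2 + y^2) dx ∧ dy

Distribute the wedge, using dx_i ∧ dx_j = -dx_j ∧ dx_i and dx_i ∧ dx_i = 0. For each pair (i, j) with i < j, the coefficient of dx_i ∧ dx_j in alpha ∧ beta is (alpha_i * beta_j - alpha_j * beta_i). Collecting: alpha ∧ beta = (-2*x^2 + y^2) dx ∧ dy.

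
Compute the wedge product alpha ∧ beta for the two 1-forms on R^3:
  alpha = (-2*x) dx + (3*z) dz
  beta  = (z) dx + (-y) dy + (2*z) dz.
alpha ∧ beta = (2*x*y) dx ∧ dy + (-z*(4*x + 3*z)) dx ∧ dz + (3*y*z) dy ∧ dz

Distribute the wedge, using dx_i ∧ dx_j = -dx_j ∧ dx_i and dx_i ∧ dx_i = 0. For each pair (i, j) with i < j, the coefficient of dx_i ∧ dx_j in alpha ∧ beta is (alpha_i * beta_j - alpha_j * beta_i). Collecting: alpha ∧ beta = (2*x*y) dx ∧ dy + (-z*(4*x + 3*z)) dx ∧ dz + (3*y*z) dy ∧ dz.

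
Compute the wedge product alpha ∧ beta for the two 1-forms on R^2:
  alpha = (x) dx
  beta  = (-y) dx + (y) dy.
alpha ∧ beta = (x*y) dx ∧ dy

Distribute the wedge, using dx_i ∧ dx_j = -dx_j ∧ dx_i and dx_i ∧ dx_i = 0. For each pair (i, j) with i < j, the coefficient of dx_i ∧ dx_j in alpha ∧ beta is (alpha_i * beta_j - alpha_j * beta_i). Collecting: alpha ∧ beta = (x*y) dx ∧ dy.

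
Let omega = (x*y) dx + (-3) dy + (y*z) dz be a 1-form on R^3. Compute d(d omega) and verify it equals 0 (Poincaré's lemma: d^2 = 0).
d(d omega) = 0

Step 1: d omega = sum_{i<j} (∂f_j/∂x_i - ∂f_i/∂x_j) dx_i ∧ dx_j:
  coeff of dx ∧ dy: -x
  coeff of dx ∧ dz: 0
  coeff of dy ∧ dz: z
Step 2: Apply d again to each 2-form coefficient. The only possible 3-form in R^3 is dx ∧ dy ∧ dz, with coefficient
  ∂(coeff of dy∧dz)/∂x - ∂(coeff of dx∧dz)/∂y + ∂(coeff of dx∧dy)/∂z
  = ∂/∂x (z) - ∂/∂y (0) + ∂/∂z (-x).
Each of these terms simplifies to sums of mixed partials that cancel in pairs. The result is 0 (by equality of mixed partials for smooth functions — Schwarz / Clairaut).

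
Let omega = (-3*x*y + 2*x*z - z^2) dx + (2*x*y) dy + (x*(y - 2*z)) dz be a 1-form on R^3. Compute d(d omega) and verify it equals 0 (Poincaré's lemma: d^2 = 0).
d(d omega) = 0

Step 1: d omega = sum_{i<j} (∂f_j/∂x_i - ∂f_i/∂x_j) dx_i ∧ dx_j:
  coeff of dx ∧ dy: 3*x + 2*y
  coeff of dx ∧ dz: -2*x + y
  coeff of dy ∧ dz: x
Step 2: Apply d again to each 2-form coefficient. The only possible 3-form in R^3 is dx ∧ dy ∧ dz, with coefficient
  ∂(coeff of dy∧dz)/∂x - ∂(coeff of dx∧dz)/∂y + ∂(coeff of dx∧dy)/∂z
  = ∂/∂x (x) - ∂/∂y (-2*x + y) + ∂/∂z (3*x + 2*y).
Each of these terms simplifies to sums of mixed partials that cancel in pairs. The result is 0 (by equality of mixed partials for smooth functions — Schwarz / Clairaut).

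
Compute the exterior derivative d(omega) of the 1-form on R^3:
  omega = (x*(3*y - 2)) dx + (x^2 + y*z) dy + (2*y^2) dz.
d(omega) = (-x) dx ∧ dy + (3*y) dy ∧ dz

For a 1-form omega = sum_i f_i dx_i, the exterior derivative is
  d(omega) = sum_{i < j} (∂f_j/∂x_i - ∂f_i/∂x_j) dx_i ∧ dx_j.
  coefficient of dx ∧ dy: ∂f_2/∂x - ∂f_1/∂y = ∂(x^2 + y*z)/∂x - ∂(x*(3*y - 2))/∂y = -x
  coefficient of dy ∧ dz: ∂f_3/∂y - ∂f_2/∂z = ∂(2*y^2)/∂y - ∂(x^2 + y*z)/∂z = 3*y
Assembling: d(omega) = (-x) dx ∧ dy + (3*y) dy ∧ dz.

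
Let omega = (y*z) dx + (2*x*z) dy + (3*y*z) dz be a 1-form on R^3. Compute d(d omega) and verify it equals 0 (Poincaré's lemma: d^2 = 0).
d(d omega) = 0

Step 1: d omega = sum_{i<j} (∂f_j/∂x_i - ∂f_i/∂x_j) dx_i ∧ dx_j:
  coeff of dx ∧ dy: z
  coeff of dx ∧ dz: -y
  coeff of dy ∧ dz: -2*x + 3*z
Step 2: Apply d again to each 2-form coefficient. The only possible 3-form in R^3 is dx ∧ dy ∧ dz, with coefficient
  ∂(coeff of dy∧dz)/∂x - ∂(coeff of dx∧dz)/∂y + ∂(coeff of dx∧dy)/∂z
  = ∂/∂x (-2*x + 3*z) - ∂/∂y (-y) + ∂/∂z (z).
Each of these terms simplifies to sums of mixed partials that cancel in pairs. The result is 0 (by equality of mixed partials for smooth functions — Schwarz / Clairaut).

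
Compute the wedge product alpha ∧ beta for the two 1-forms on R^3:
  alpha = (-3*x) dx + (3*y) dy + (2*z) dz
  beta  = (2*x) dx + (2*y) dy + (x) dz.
alpha ∧ beta = (-12*x*y) dx ∧ dy + (-x*(3*x + 4*z)) dx ∧ dz + (y*(3*x - 4*z)) dy ∧ dz

Distribute the wedge, using dx_i ∧ dx_j = -dx_j ∧ dx_i and dx_i ∧ dx_i = 0. For each pair (i, j) with i < j, the coefficient of dx_i ∧ dx_j in alpha ∧ beta is (alpha_i * beta_j - alpha_j * beta_i). Collecting: alpha ∧ beta = (-12*x*y) dx ∧ dy + (-x*(3*x + 4*z)) dx ∧ dz + (y*(3*x - 4*z)) dy ∧ dz.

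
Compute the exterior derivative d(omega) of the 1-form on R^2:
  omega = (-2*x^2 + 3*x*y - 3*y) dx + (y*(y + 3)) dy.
d(omega) = (3 - 3*x) dx ∧ dy

For a 1-form omega = sum_i f_i dx_i, the exterior derivative is
  d(omega) = sum_{i < j} (∂f_j/∂x_i - ∂f_i/∂x_j) dx_i ∧ dx_j.
  coefficient of dx ∧ dy: ∂f_2/∂x - ∂f_1/∂y = ∂(y*(y + 3))/∂x - ∂(-2*x^2 + 3*x*y - 3*y)/∂y = 3 - 3*x
Assembling: d(omega) = (3 - 3*x) dx ∧ dy.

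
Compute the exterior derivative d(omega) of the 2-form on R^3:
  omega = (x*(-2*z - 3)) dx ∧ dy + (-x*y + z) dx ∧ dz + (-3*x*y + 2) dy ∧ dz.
d(omega) = (-x - 3*y) dx ∧ dy ∧ dz

For a 2-form omega = sum_{i<j} g_{ij} dx_i ∧ dx_j, the exterior derivative is
  d(omega) = sum_{i<j} d(g_{ij}) ∧ dx_i ∧ dx_j = sum_{i<j, k} (∂g_{ij}/∂x_k) dx_k ∧ dx_i ∧ dx_j.
Expand each term, using dx_k ∧ dx_i ∧ dx_j = sgn(permutation) dx_{(a)} ∧ dx_{(b)} ∧ dx_{(c)} with (a < b < c) sorted:
  d(x*(-2*z - 3)) includes (∂/∂z)(x*(-2*z - 3)) dz = (-2*x) dz, which multiplied by dx ∧ dy gives (-2*x) dx ∧ dy ∧ dz
  d(-x*y + z) includes (∂/∂y)(-x*y + z) dy = (-x) dy, which multiplied by dx ∧ dz gives (x) dx ∧ dy ∧ dz
  d(-3*x*y + 2) includes (∂/∂x)(-3*x*y + 2) dx = (-3*y) dx, which multiplied by dy ∧ dz gives (-3*y) dx ∧ dy ∧ dz
Collecting like 3-forms: d(omega) = (-x - 3*y) dx ∧ dy ∧ dz.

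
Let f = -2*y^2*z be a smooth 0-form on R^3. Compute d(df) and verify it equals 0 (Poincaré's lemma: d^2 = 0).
d(df) = 0

Step 1: df = sum_i (∂f/∂x_i) dx_i = (0) dx + (-4*y*z) dy + (-2*y^2) dz.
Step 2: Apply d again. Using the 1-form formula, the coefficient of dx ∧ dy in d(df) is ∂^2 f/∂x ∂y - ∂^2 f/∂y ∂x = (0) - (0) = 0 (equality of mixed partials for smooth f).
Similarly for dx ∧ dz and dy ∧ dz — all coefficients vanish. So d(df) = 0.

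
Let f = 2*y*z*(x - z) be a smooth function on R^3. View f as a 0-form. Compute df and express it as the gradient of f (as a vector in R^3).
df = (2*y*z) dx + (2*z*(x - z)) dy + (2*y*(x - 2*z)) dz; grad f = (2*y*z, 2*z*(x - z), 2*y*(x - 2*z))

For a 0-form f, d f = (∂f/∂x) dx + (∂f/∂y) dy + (∂f/∂z) dz. The components of the vector representation are exactly the entries of grad f in Cartesian coordinates:
  ∂f/∂x = 2*y*z
  ∂f/∂y = 2*z*(x - z)
  ∂f/∂z = 2*y*(x - 2*z).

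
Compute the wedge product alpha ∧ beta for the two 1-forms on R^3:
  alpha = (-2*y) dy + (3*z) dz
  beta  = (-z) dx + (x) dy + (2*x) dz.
alpha ∧ beta = (-2*y*z) dx ∧ dy + (-x*(4*y + 3*z)) dy ∧ dz + (3*z^2) dx ∧ dz

Distribute the wedge, using dx_i ∧ dx_j = -dx_j ∧ dx_i and dx_i ∧ dx_i = 0. For each pair (i, j) with i < j, the coefficient of dx_i ∧ dx_j in alpha ∧ beta is (alpha_i * beta_j - alpha_j * beta_i). Collecting: alpha ∧ beta = (-2*y*z) dx ∧ dy + (-x*(4*y + 3*z)) dy ∧ dz + (3*z^2) dx ∧ dz.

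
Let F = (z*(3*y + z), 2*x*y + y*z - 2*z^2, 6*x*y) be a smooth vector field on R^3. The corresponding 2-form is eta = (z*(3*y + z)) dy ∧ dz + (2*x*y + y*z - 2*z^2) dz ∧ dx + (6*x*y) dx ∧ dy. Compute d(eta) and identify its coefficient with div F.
d(eta) = (2*x + z) dx ∧ dy ∧ dz; div F = 2*x + z

For a 2-form in R^3 of the form above, applying d gives a 3-form with coefficient ∂P/∂x + ∂Q/∂y + ∂R/∂z:
  ∂P/∂x = 0
  ∂Q/∂y = 2*x + z
  ∂R/∂z = 0
Sum = 2*x + z, which is exactly div F.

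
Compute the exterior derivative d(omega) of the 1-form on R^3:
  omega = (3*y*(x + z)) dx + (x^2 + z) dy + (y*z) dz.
d(omega) = (-x - 3*z) dx ∧ dy + (-3*y) dx ∧ dz + (z - 1) dy ∧ dz

For a 1-form omega = sum_i f_i dx_i, the exterior derivative is
  d(omega) = sum_{i < j} (∂f_j/∂x_i - ∂f_i/∂x_j) dx_i ∧ dx_j.
  coefficient of dx ∧ dy: ∂f_2/∂x - ∂f_1/∂y = ∂(x^2 + z)/∂x - ∂(3*y*(x + z))/∂y = -x - 3*z
  coefficient of dx ∧ dz: ∂f_3/∂x - ∂f_1/∂z = ∂(y*z)/∂x - ∂(3*y*(x + z))/∂z = -3*y
  coefficient of dy ∧ dz: ∂f_3/∂y - ∂f_2/∂z = ∂(y*z)/∂y - ∂(x^2 + z)/∂z = z - 1
Assembling: d(omega) = (-x - 3*z) dx ∧ dy + (-3*y) dx ∧ dz + (z - 1) dy ∧ dz.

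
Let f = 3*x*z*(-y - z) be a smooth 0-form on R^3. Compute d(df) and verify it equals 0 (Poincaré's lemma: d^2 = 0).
d(df) = 0

Step 1: df = sum_i (∂f/∂x_i) dx_i = (3*z*(-y - z)) dx + (-3*x*z) dy + (3*x*(-y - 2*z)) dz.
Step 2: Apply d again. Using the 1-form formula, the coefficient of dx ∧ dy in d(df) is ∂^2 f/∂x ∂y - ∂^2 f/∂y ∂x = (-3*z) - (-3*z) = 0 (equality of mixed partials for smooth f).
Similarly for dx ∧ dz and dy ∧ dz — all coefficients vanish. So d(df) = 0.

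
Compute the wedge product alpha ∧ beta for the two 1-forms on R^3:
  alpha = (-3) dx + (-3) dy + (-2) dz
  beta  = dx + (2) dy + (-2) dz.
alpha ∧ beta = (-3) dx ∧ dy + (8) dx ∧ dz + (10) dy ∧ dz

Distribute the wedge, using dx_i ∧ dx_j = -dx_j ∧ dx_i and dx_i ∧ dx_i = 0. For each pair (i, j) with i < j, the coefficient of dx_i ∧ dx_j in alpha ∧ beta is (alpha_i * beta_j - alpha_j * beta_i). Collecting: alpha ∧ beta = (-3) dx ∧ dy + (8) dx ∧ dz + (10) dy ∧ dz.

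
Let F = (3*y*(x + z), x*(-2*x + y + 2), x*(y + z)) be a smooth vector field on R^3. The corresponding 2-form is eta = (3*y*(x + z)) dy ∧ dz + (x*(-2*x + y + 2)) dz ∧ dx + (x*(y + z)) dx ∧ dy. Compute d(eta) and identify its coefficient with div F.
d(eta) = (2*x + 3*y) dx ∧ dy ∧ dz; div F = 2*x + 3*y

For a 2-form in R^3 of the form above, applying d gives a 3-form with coefficient ∂P/∂x + ∂Q/∂y + ∂R/∂z:
  ∂P/∂x = 3*y
  ∂Q/∂y = x
  ∂R/∂z = x
Sum = 2*x + 3*y, which is exactly div F.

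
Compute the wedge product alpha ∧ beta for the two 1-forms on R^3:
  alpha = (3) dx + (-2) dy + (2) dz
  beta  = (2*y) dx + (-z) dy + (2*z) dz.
alpha ∧ beta = (4*y - 3*z) dx ∧ dy + (-4*y + 6*z) dx ∧ dz + (-2*z) dy ∧ dz

Distribute the wedge, using dx_i ∧ dx_j = -dx_j ∧ dx_i and dx_i ∧ dx_i = 0. For each pair (i, j) with i < j, the coefficient of dx_i ∧ dx_j in alpha ∧ beta is (alpha_i * beta_j - alpha_j * beta_i). Collecting: alpha ∧ beta = (4*y - 3*z) dx ∧ dy + (-4*y + 6*z) dx ∧ dz + (-2*z) dy ∧ dz.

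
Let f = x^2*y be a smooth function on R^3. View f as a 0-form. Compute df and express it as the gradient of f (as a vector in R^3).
df = (2*x*y) dx + (x^2) dy + (0) dz; grad f = (2*x*y, x^2, 0)

For a 0-form f, d f = (∂f/∂x) dx + (∂f/∂y) dy + (∂f/∂z) dz. The components of the vector representation are exactly the entries of grad f in Cartesian coordinates:
  ∂f/∂x = 2*x*y
  ∂f/∂y = x^2
  ∂f/∂z = 0.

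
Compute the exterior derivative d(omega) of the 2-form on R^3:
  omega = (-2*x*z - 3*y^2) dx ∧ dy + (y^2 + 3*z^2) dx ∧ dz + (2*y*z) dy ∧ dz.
d(omega) = (-2*x - 2*y) dx ∧ dy ∧ dz

For a 2-form omega = sum_{i<j} g_{ij} dx_i ∧ dx_j, the exterior derivative is
  d(omega) = sum_{i<j} d(g_{ij}) ∧ dx_i ∧ dx_j = sum_{i<j, k} (∂g_{ij}/∂x_k) dx_k ∧ dx_i ∧ dx_j.
Expand each term, using dx_k ∧ dx_i ∧ dx_j = sgn(permutation) dx_{(a)} ∧ dx_{(b)} ∧ dx_{(c)} with (a < b < c) sorted:
  d(-2*x*z - 3*y^2) includes (∂/∂z)(-2*x*z - 3*y^2) dz = (-2*x) dz, which multiplied by dx ∧ dy gives (-2*x) dx ∧ dy ∧ dz
  d(y^2 + 3*z^2) includes (∂/∂y)(y^2 + 3*z^2) dy = (2*y) dy, which multiplied by dx ∧ dz gives (-2*y) dx ∧ dy ∧ dz
Collecting like 3-forms: d(omega) = (-2*x - 2*y) dx ∧ dy ∧ dz.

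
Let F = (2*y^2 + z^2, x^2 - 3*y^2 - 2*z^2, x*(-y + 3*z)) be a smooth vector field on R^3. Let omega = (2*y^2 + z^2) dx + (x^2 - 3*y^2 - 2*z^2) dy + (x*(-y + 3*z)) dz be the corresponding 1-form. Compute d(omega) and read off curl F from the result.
d(omega) = (-x + 4*z) dy ∧ dz + (y - z) dz ∧ dx + (2*x - 4*y) dx ∧ dy; curl F = (-x + 4*z, y - z, 2*x - 4*y)

d omega = sum_{i<j} (∂f_j/∂x_i - ∂f_i/∂x_j) dx_i ∧ dx_j. Under the identification (dy ∧ dz, dz ∧ dx, dx ∧ dy) ↔ (e_x, e_y, e_z), the coefficients are exactly the components of curl F. Compute:
  ∂R/∂y - ∂Q/∂z = (-x) - (-4*z) = -x + 4*z
  ∂P/∂z - ∂R/∂x = (2*z) - (-y + 3*z) = y - z
  ∂Q/∂x - ∂P/∂y = (2*x) - (4*y) = 2*x - 4*y.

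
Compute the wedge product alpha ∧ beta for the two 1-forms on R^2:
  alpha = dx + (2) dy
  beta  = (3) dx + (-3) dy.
alpha ∧ beta = (-9) dx ∧ dy

Distribute the wedge, using dx_i ∧ dx_j = -dx_j ∧ dx_i and dx_i ∧ dx_i = 0. For each pair (i, j) with i < j, the coefficient of dx_i ∧ dx_j in alpha ∧ beta is (alpha_i * beta_j - alpha_j * beta_i). Collecting: alpha ∧ beta = (-9) dx ∧ dy.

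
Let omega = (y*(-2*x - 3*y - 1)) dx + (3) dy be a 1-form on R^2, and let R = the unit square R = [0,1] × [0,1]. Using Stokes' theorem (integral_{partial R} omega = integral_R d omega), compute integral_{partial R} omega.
integral_(partial R) omega = 5

Stokes: integral_partial_R omega = integral_R d omega with d omega = (∂Q/∂x - ∂P/∂y) dx ∧ dy.
  ∂Q/∂x = 0
  ∂P/∂y = -2*x - 6*y - 1
  integrand = ∂Q/∂x - ∂P/∂y = 2*x + 6*y + 1.
Integrating over R: integral_0^1 integral_0^1 (2*x + 6*y + 1) dx dy = 5.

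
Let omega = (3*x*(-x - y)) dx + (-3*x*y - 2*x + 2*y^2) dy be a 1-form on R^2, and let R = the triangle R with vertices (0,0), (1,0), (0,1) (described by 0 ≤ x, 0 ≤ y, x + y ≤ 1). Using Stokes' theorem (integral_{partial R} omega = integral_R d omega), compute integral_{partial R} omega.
integral_(partial R) omega = -1

Stokes: integral_partial_R omega = integral_R d omega with d omega = (∂Q/∂x - ∂P/∂y) dx ∧ dy.
  ∂Q/∂x = -3*y - 2
  ∂P/∂y = -3*x
  integrand = ∂Q/∂x - ∂P/∂y = 3*x - 3*y - 2.
Integrating over R: integral_0^1 integral_0^{1-x} (3*x - 3*y - 2) dy dx = -1.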